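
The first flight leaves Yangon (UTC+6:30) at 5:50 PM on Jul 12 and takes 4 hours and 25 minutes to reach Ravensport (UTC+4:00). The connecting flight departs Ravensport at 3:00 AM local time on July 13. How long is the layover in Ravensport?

Convert departure to UTC: 5:50 PM − 6:30 = 11:20 AM UTC on Jul 12.
Add 4 hours and 25 minutes flight time → 3:45 PM UTC.
Ravensport is UTC+4:00, so local arrival = 3:45 PM + 4:00 = 7:45 PM on Jul 12.
Layover = 3:00 AM − 7:45 PM (+1 day) = 7 hours 15 minutes.

7 hours 15 minutes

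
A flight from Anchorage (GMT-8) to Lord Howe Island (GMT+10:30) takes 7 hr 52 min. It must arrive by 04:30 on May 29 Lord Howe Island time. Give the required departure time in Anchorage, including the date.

Target arrival in UTC: 04:30 − 10:30 = 18:00 on May 28.
Subtract 7 hours 52 minutes → departure 10:08 UTC on May 28.
Anchorage is UTC−8:00: 10:08 − 8:00 = 02:08 on May 28.

02:08 on May 28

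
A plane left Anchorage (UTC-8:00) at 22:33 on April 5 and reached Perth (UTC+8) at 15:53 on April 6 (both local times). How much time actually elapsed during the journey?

Departure in UTC: 22:33 + 8:00 = 06:33 on Apr 6.
Arrival in UTC: 15:53 − 8:00 = 07:53 on Apr 6.
Elapsed = 07:53 − 06:33 = 1 hour 20 minutes.

1 hour 20 minutes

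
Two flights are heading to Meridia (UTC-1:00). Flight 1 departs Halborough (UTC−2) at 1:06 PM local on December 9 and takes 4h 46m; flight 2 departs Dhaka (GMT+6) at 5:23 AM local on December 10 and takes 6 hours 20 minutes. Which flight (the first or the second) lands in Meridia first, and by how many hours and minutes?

Flight 1 in UTC: 1:06 PM + 2:00 = 3:06 PM on Dec 9.
+4 hours and 46 minutes → arrive 7:52 PM UTC on Dec 9.
Flight 2 in UTC: 5:23 AM − 6:00 = 11:23 PM on Dec 9.
+6 hours 20 minutes → arrive 5:43 AM UTC on Dec 10.
Flight 1 lands earlier by 9 hours 51 minutes.

the first, by 9 hours 51 minutes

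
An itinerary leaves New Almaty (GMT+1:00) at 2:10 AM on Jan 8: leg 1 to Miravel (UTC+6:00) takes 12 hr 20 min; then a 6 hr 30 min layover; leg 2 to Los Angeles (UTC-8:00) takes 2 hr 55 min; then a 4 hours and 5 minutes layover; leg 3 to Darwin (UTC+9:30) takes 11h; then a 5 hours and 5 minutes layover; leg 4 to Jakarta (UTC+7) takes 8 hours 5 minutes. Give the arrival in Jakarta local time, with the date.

Convert departure to UTC: 2:10 AM − 1:00 = 1:10 AM UTC on Jan 8.
Add 12 hours and 20 minutes leg 1 → 1:30 PM UTC.
Add 6 hours 30 minutes layover in Miravel → 8:00 PM UTC.
Add 2 hours and 55 minutes leg 2 → 10:55 PM UTC.
Add 4 hours 5 minutes layover in Los Angeles → 3:00 AM UTC (Jan 9).
Add 11 hours leg 3 → 2:00 PM UTC.
Add 5 hours and 5 minutes layover in Darwin → 7:05 PM UTC.
Add 8 hours 5 minutes leg 4 → 3:10 AM UTC (Jan 10).
Jakarta is UTC+7:00, so local arrival = 3:10 AM + 7:00 = 10:10 AM on Jan 10.

10:10 AM on Jan 10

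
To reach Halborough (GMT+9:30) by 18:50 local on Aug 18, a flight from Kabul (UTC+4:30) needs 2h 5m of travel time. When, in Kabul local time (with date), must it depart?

Target arrival in UTC: 18:50 − 9:30 = 09:20 on Aug 18.
Subtract 2 hours 5 minutes → departure 07:15 UTC on Aug 18.
Kabul is UTC+4:30: 07:15 + 4:30 = 11:45 on Aug 18.

11:45 on Aug 18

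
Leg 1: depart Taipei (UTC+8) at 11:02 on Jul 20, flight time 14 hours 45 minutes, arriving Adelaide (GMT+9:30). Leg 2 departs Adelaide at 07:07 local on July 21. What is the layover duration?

3 hours 50 minutes

Convert departure to UTC: 11:02 − 8:00 = 03:02 UTC on Jul 20.
Add 14 hours and 45 minutes flight time → 17:47 UTC.
Adelaide is UTC+9:30, so local arrival = 17:47 + 9:30 = 03:17 on Jul 21.
Layover = 07:07 − 03:17 = 3 hours 50 minutes.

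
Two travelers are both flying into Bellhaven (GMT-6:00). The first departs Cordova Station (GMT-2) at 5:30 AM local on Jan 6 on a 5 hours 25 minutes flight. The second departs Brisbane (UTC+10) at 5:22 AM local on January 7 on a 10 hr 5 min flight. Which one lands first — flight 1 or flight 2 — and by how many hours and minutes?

the first, by 16 hours 32 minutes

Flight 1 in UTC: 5:30 AM + 2:00 = 7:30 AM on Jan 6.
+5 hours and 25 minutes → arrive 12:55 PM UTC on Jan 6.
Flight 2 in UTC: 5:22 AM − 10:00 = 7:22 PM on Jan 6.
+10 hours 5 minutes → arrive 5:27 AM UTC on Jan 7.
Flight 1 lands earlier by 16 hours 32 minutes.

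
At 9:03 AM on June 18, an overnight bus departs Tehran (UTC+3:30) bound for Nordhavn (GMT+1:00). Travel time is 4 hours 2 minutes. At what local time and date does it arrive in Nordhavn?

Nordhavn is 2:30 behind Tehran.
After 4 hours 2 minutes it is 1:05 PM in Tehran.
Shift by the zone difference: 1:05 PM − 2:30 = 10:35 AM on Jun 18 in Nordhavn.

10:35 AM on Jun 18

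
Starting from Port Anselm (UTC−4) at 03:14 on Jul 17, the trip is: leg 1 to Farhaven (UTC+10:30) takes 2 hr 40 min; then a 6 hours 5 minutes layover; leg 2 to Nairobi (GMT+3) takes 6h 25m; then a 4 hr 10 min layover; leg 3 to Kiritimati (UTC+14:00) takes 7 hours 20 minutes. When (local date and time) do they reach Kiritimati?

23:54 on Jul 18

Convert departure to UTC: 03:14 + 4:00 = 07:14 UTC on Jul 17.
Add 2 hours 40 minutes leg 1 → 09:54 UTC.
Add 6 hours 5 minutes layover in Farhaven → 15:59 UTC.
Add 6 hours and 25 minutes leg 2 → 22:24 UTC.
Add 4 hours 10 minutes layover in Nairobi → 02:34 UTC (Jul 18).
Add 7 hours 20 minutes leg 3 → 09:54 UTC.
Kiritimati is UTC+14:00, so local arrival = 09:54 + 14:00 = 23:54 on Jul 18.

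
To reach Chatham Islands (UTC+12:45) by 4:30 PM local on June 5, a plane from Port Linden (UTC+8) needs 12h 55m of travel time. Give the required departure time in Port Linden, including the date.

Target arrival in UTC: 4:30 PM − 12:45 = 3:45 AM on Jun 5.
Subtract 12 hours 55 minutes → departure 2:50 PM UTC on Jun 4.
Port Linden is UTC+8:00: 2:50 PM + 8:00 = 10:50 PM on Jun 4.

10:50 PM on June 4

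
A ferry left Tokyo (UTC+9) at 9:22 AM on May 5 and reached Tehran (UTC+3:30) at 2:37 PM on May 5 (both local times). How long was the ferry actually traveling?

Tehran is 5:30 behind Tokyo.
Clock-face elapsed time (ignoring zones) is 5 hours 15 minutes.
Actual elapsed = 5 hours 15 minutes + 5:30 = 10 hours 45 minutes.

10 hours 45 minutes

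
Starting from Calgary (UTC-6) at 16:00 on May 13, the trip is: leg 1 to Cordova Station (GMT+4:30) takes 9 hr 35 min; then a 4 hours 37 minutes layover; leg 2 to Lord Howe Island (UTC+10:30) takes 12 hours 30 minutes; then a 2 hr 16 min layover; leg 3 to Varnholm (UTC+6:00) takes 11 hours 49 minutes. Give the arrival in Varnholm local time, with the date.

20:47 on May 15

Convert departure to UTC: 16:00 + 6:00 = 22:00 UTC on May 13.
Add 9 hours and 35 minutes leg 1 → 07:35 UTC (May 14).
Add 4 hours and 37 minutes layover in Cordova Station → 12:12 UTC.
Add 12 hours and 30 minutes leg 2 → 00:42 UTC (May 15).
Add 2 hours and 16 minutes layover in Lord Howe Island → 02:58 UTC.
Add 11 hours 49 minutes leg 3 → 14:47 UTC.
Varnholm is UTC+6:00, so local arrival = 14:47 + 6:00 = 20:47 on May 15.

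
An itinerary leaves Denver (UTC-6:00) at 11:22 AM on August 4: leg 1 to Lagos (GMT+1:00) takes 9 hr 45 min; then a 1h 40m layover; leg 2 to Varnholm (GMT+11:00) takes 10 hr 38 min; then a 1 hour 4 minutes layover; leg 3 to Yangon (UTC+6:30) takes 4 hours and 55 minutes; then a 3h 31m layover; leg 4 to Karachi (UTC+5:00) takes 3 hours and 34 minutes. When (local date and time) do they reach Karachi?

9:29 AM on August 6

Convert departure to UTC: 11:22 AM + 6:00 = 5:22 PM UTC on Aug 4.
Add 9 hours and 45 minutes leg 1 → 3:07 AM UTC (Aug 5).
Add 1 hour and 40 minutes layover in Lagos → 4:47 AM UTC.
Add 10 hours and 38 minutes leg 2 → 3:25 PM UTC.
Add 1 hour and 4 minutes layover in Varnholm → 4:29 PM UTC.
Add 4 hours and 55 minutes leg 3 → 9:24 PM UTC.
Add 3 hours and 31 minutes layover in Yangon → 12:55 AM UTC (Aug 6).
Add 3 hours 34 minutes leg 4 → 4:29 AM UTC.
Karachi is UTC+5:00, so local arrival = 4:29 AM + 5:00 = 9:29 AM on Aug 6.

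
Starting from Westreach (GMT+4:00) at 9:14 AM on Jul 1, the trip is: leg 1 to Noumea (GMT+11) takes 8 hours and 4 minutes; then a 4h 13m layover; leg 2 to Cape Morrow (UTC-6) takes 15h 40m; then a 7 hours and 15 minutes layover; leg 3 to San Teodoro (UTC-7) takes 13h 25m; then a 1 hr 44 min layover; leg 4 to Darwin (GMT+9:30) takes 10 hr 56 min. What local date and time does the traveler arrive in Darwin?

Convert departure to UTC: 9:14 AM − 4:00 = 5:14 AM UTC on Jul 1.
Add 8 hours and 4 minutes leg 1 → 1:18 PM UTC.
Add 4 hours and 13 minutes layover in Noumea → 5:31 PM UTC.
Add 15 hours 40 minutes leg 2 → 9:11 AM UTC (Jul 2).
Add 7 hours and 15 minutes layover in Cape Morrow → 4:26 PM UTC.
Add 13 hours and 25 minutes leg 3 → 5:51 AM UTC (Jul 3).
Add 1 hour and 44 minutes layover in San Teodoro → 7:35 AM UTC.
Add 10 hours and 56 minutes leg 4 → 6:31 PM UTC.
Darwin is UTC+9:30, so local arrival = 6:31 PM + 9:30 = 4:01 AM on Jul 4.

4:01 AM on July 4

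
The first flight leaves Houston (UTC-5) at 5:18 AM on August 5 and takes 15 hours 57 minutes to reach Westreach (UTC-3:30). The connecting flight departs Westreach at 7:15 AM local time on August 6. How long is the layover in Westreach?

Convert departure to UTC: 5:18 AM + 5:00 = 10:18 AM UTC on Aug 5.
Add 15 hours 57 minutes flight time → 2:15 AM UTC (Aug 6).
Westreach is UTC−3:30, so local arrival = 2:15 AM − 3:30 = 10:45 PM on Aug 5.
Layover = 7:15 AM − 10:45 PM (+1 day) = 8 hours 30 minutes.

8 hours 30 minutes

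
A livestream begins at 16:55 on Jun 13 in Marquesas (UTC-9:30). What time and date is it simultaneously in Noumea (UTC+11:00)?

13:25 on June 14

In UTC: 16:55 + 9:30 = 02:25 on Jun 14.
Noumea is UTC+11:00: 02:25 + 11:00 = 13:25 on Jun 14.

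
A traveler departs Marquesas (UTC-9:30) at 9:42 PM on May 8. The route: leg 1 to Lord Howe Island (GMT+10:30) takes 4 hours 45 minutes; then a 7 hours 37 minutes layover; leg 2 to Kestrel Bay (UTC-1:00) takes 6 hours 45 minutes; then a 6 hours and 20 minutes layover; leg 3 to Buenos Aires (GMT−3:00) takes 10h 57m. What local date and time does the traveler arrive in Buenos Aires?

4:36 PM on May 10

Convert departure to UTC: 9:42 PM + 9:30 = 7:12 AM UTC on May 9.
Add 4 hours 45 minutes leg 1 → 11:57 AM UTC.
Add 7 hours and 37 minutes layover in Lord Howe Island → 7:34 PM UTC.
Add 6 hours and 45 minutes leg 2 → 2:19 AM UTC (May 10).
Add 6 hours 20 minutes layover in Kestrel Bay → 8:39 AM UTC.
Add 10 hours 57 minutes leg 3 → 7:36 PM UTC.
Buenos Aires is UTC−3:00, so local arrival = 7:36 PM − 3:00 = 4:36 PM on May 10.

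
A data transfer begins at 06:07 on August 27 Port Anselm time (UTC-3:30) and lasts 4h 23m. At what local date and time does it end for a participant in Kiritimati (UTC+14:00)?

Kiritimati is 17:30 ahead of Port Anselm.
After 4 hours and 23 minutes it is 10:30 in Port Anselm.
Shift by the zone difference: 10:30 + 17:30 = 04:00 on Aug 28 in Kiritimati.

04:00 on Aug 28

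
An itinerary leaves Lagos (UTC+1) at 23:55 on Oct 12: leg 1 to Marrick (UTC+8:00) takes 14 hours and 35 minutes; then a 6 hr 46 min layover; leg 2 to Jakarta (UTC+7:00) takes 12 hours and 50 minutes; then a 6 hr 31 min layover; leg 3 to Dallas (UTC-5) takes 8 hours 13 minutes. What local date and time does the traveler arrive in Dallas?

18:50 on October 14

Convert departure to UTC: 23:55 − 1:00 = 22:55 UTC on Oct 12.
Add 14 hours 35 minutes leg 1 → 13:30 UTC (Oct 13).
Add 6 hours 46 minutes layover in Marrick → 20:16 UTC.
Add 12 hours and 50 minutes leg 2 → 09:06 UTC (Oct 14).
Add 6 hours and 31 minutes layover in Jakarta → 15:37 UTC.
Add 8 hours and 13 minutes leg 3 → 23:50 UTC.
Dallas is UTC−5:00, so local arrival = 23:50 − 5:00 = 18:50 on Oct 14.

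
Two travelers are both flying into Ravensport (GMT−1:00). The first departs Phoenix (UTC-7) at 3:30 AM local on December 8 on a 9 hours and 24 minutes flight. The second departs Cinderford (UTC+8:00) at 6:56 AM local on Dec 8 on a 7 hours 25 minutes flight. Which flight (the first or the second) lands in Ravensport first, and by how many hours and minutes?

the second, by 13 hours 33 minutes

Flight 1 in UTC: 3:30 AM + 7:00 = 10:30 AM on Dec 8.
+9 hours and 24 minutes → arrive 7:54 PM UTC on Dec 8.
Flight 2 in UTC: 6:56 AM − 8:00 = 10:56 PM on Dec 7.
+7 hours 25 minutes → arrive 6:21 AM UTC on Dec 8.
Flight 2 lands earlier by 13 hours 33 minutes.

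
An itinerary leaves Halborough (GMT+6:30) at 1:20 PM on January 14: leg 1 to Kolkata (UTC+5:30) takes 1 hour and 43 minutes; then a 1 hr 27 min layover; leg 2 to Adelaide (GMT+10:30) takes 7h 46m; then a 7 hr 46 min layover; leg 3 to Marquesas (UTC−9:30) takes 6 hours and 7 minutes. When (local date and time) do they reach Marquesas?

10:09 PM on Jan 14

Convert departure to UTC: 1:20 PM − 6:30 = 6:50 AM UTC on Jan 14.
Add 1 hour 43 minutes leg 1 → 8:33 AM UTC.
Add 1 hour 27 minutes layover in Kolkata → 10:00 AM UTC.
Add 7 hours and 46 minutes leg 2 → 5:46 PM UTC.
Add 7 hours and 46 minutes layover in Adelaide → 1:32 AM UTC (Jan 15).
Add 6 hours and 7 minutes leg 3 → 7:39 AM UTC.
Marquesas is UTC−9:30, so local arrival = 7:39 AM − 9:30 = 10:09 PM on Jan 14.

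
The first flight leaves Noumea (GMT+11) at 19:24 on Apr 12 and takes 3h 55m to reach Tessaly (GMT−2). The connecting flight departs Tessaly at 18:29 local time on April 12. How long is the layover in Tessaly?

Convert departure to UTC: 19:24 − 11:00 = 08:24 UTC on Apr 12.
Add 3 hours and 55 minutes flight time → 12:19 UTC.
Tessaly is UTC−2:00, so local arrival = 12:19 − 2:00 = 10:19 on Apr 12.
Layover = 18:29 − 10:19 = 8 hours 10 minutes.

8 hours 10 minutes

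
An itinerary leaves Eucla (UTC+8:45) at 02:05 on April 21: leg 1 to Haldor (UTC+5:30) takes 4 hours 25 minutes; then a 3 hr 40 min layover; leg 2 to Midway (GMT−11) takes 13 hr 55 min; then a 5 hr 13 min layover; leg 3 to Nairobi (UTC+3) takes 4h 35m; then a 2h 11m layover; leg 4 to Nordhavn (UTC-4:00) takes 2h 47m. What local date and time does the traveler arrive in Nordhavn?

02:06 on April 22

Convert departure to UTC: 02:05 − 8:45 = 17:20 UTC on Apr 20.
Add 4 hours and 25 minutes leg 1 → 21:45 UTC.
Add 3 hours 40 minutes layover in Haldor → 01:25 UTC (Apr 21).
Add 13 hours and 55 minutes leg 2 → 15:20 UTC.
Add 5 hours 13 minutes layover in Midway → 20:33 UTC.
Add 4 hours and 35 minutes leg 3 → 01:08 UTC (Apr 22).
Add 2 hours and 11 minutes layover in Nairobi → 03:19 UTC.
Add 2 hours and 47 minutes leg 4 → 06:06 UTC.
Nordhavn is UTC−4:00, so local arrival = 06:06 − 4:00 = 02:06 on Apr 22.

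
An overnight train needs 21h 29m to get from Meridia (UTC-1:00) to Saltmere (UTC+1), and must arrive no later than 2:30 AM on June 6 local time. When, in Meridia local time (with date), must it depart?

3:01 AM on June 5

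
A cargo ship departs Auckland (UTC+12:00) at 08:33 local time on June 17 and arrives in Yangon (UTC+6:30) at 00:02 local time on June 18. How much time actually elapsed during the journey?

20 hours 59 minutes

Departure in UTC: 08:33 − 12:00 = 20:33 on Jun 16.
Arrival in UTC: 00:02 − 6:30 = 17:32 on Jun 17.
Elapsed = 17:32 − 20:33 (+1 day) = 20 hours 59 minutes.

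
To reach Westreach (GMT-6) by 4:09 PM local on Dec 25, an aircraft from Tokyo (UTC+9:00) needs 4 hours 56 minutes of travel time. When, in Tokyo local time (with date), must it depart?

2:13 AM on Dec 26

Target arrival in UTC: 4:09 PM + 6:00 = 10:09 PM on Dec 25.
Subtract 4 hours 56 minutes → departure 5:13 PM UTC on Dec 25.
Tokyo is UTC+9:00: 5:13 PM + 9:00 = 2:13 AM on Dec 26.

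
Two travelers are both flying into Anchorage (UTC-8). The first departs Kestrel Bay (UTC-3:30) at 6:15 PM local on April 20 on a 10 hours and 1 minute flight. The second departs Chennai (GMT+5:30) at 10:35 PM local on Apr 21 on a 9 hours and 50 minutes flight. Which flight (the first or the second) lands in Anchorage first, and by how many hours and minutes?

the first, by 19 hours 9 minutes

Flight 1 in UTC: 6:15 PM + 3:30 = 9:45 PM on Apr 20.
+10 hours 1 minute → arrive 7:46 AM UTC on Apr 21.
Flight 2 in UTC: 10:35 PM − 5:30 = 5:05 PM on Apr 21.
+9 hours 50 minutes → arrive 2:55 AM UTC on Apr 22.
Flight 1 lands earlier by 19 hours 9 minutes.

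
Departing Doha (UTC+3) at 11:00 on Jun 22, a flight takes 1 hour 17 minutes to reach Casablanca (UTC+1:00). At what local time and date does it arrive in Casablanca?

10:17 on June 22

Convert departure to UTC: 11:00 − 3:00 = 08:00 UTC on Jun 22.
Add 1 hour and 17 minutes travel time → 09:17 UTC.
Casablanca is UTC+1:00, so local arrival = 09:17 + 1:00 = 10:17 on Jun 22.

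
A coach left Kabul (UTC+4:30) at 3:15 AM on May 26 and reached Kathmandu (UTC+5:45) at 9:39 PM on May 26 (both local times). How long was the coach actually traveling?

Departure in UTC: 3:15 AM − 4:30 = 10:45 PM on May 25.
Arrival in UTC: 9:39 PM − 5:45 = 3:54 PM on May 26.
Elapsed = 3:54 PM − 10:45 PM (+1 day) = 17 hours 9 minutes.

17 hours 9 minutes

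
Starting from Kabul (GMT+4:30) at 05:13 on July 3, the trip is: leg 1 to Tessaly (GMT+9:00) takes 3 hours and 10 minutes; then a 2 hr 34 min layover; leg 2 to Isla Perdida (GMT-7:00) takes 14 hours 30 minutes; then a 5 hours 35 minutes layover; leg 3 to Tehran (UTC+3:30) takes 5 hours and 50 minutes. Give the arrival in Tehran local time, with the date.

11:52 on July 4

Convert departure to UTC: 05:13 − 4:30 = 00:43 UTC on Jul 3.
Add 3 hours and 10 minutes leg 1 → 03:53 UTC.
Add 2 hours 34 minutes layover in Tessaly → 06:27 UTC.
Add 14 hours and 30 minutes leg 2 → 20:57 UTC.
Add 5 hours 35 minutes layover in Isla Perdida → 02:32 UTC (Jul 4).
Add 5 hours 50 minutes leg 3 → 08:22 UTC.
Tehran is UTC+3:30, so local arrival = 08:22 + 3:30 = 11:52 on Jul 4.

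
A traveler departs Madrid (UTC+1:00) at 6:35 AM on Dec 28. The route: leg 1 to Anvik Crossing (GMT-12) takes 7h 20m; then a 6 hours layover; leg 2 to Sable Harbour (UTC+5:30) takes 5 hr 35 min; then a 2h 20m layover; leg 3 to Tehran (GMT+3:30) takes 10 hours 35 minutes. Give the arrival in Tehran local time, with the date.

4:55 PM on December 29

Convert departure to UTC: 6:35 AM − 1:00 = 5:35 AM UTC on Dec 28.
Add 7 hours and 20 minutes leg 1 → 12:55 PM UTC.
Add 6 hours layover in Anvik Crossing → 6:55 PM UTC.
Add 5 hours 35 minutes leg 2 → 12:30 AM UTC (Dec 29).
Add 2 hours and 20 minutes layover in Sable Harbour → 2:50 AM UTC.
Add 10 hours and 35 minutes leg 3 → 1:25 PM UTC.
Tehran is UTC+3:30, so local arrival = 1:25 PM + 3:30 = 4:55 PM on Dec 29.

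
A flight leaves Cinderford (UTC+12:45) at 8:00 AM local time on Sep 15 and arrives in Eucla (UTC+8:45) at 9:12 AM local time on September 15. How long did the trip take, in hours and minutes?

Eucla is 4:00 behind Cinderford.
Clock-face elapsed time (ignoring zones) is 1 hour 12 minutes.
Actual elapsed = 1 hour 12 minutes + 4:00 = 5 hours 12 minutes.

5 hours 12 minutes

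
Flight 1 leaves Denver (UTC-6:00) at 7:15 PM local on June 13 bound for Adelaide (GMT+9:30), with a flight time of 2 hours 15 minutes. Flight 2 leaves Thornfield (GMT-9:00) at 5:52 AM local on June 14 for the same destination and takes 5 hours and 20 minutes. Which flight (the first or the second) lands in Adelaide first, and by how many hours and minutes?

the first, by 16 hours 42 minutes

Flight 1 in UTC: 7:15 PM + 6:00 = 1:15 AM on Jun 14.
+2 hours and 15 minutes → arrive 3:30 AM UTC on Jun 14.
Flight 2 in UTC: 5:52 AM + 9:00 = 2:52 PM on Jun 14.
+5 hours and 20 minutes → arrive 8:12 PM UTC on Jun 14.
Flight 1 lands earlier by 16 hours 42 minutes.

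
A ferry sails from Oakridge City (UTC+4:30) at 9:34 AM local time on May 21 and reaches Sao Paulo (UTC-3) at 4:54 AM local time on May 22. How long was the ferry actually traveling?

Departure in UTC: 9:34 AM − 4:30 = 5:04 AM on May 21.
Arrival in UTC: 4:54 AM + 3:00 = 7:54 AM on May 22.
Elapsed = 7:54 AM − 5:04 AM (+1 day) = 26 hours 50 minutes.

26 hours 50 minutes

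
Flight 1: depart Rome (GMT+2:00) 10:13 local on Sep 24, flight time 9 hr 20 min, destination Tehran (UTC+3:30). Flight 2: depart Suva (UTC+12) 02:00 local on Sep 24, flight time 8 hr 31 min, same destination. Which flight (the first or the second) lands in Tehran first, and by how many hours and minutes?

Flight 1 in UTC: 10:13 − 2:00 = 08:13 on Sep 24.
+9 hours and 20 minutes → arrive 17:33 UTC on Sep 24.
Flight 2 in UTC: 02:00 − 12:00 = 14:00 on Sep 23.
+8 hours 31 minutes → arrive 22:31 UTC on Sep 23.
Flight 2 lands earlier by 19 hours 2 minutes.

the second, by 19 hours 2 minutes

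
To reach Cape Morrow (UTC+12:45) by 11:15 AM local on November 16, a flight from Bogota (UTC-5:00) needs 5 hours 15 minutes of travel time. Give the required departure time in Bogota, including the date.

Target arrival in UTC: 11:15 AM − 12:45 = 10:30 PM on Nov 15.
Subtract 5 hours and 15 minutes → departure 5:15 PM UTC on Nov 15.
Bogota is UTC−5:00: 5:15 PM − 5:00 = 12:15 PM on Nov 15.

12:15 PM on November 15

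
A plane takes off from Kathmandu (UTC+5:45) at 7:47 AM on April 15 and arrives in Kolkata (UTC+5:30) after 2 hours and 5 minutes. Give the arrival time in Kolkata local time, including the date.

Convert departure to UTC: 7:47 AM − 5:45 = 2:02 AM UTC on Apr 15.
Add 2 hours and 5 minutes travel time → 4:07 AM UTC.
Kolkata is UTC+5:30, so local arrival = 4:07 AM + 5:30 = 9:37 AM on Apr 15.

9:37 AM on April 15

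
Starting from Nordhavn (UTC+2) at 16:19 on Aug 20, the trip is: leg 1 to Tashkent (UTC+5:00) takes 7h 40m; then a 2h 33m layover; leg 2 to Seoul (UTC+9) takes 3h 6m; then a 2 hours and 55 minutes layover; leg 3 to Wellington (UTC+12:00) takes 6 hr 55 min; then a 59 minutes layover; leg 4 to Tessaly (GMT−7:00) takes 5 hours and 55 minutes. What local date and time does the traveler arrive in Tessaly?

Convert departure to UTC: 16:19 − 2:00 = 14:19 UTC on Aug 20.
Add 7 hours and 40 minutes leg 1 → 21:59 UTC.
Add 2 hours 33 minutes layover in Tashkent → 00:32 UTC (Aug 21).
Add 3 hours and 6 minutes leg 2 → 03:38 UTC.
Add 2 hours and 55 minutes layover in Seoul → 06:33 UTC.
Add 6 hours and 55 minutes leg 3 → 13:28 UTC.
Add 59 minutes layover in Wellington → 14:27 UTC.
Add 5 hours and 55 minutes leg 4 → 20:22 UTC.
Tessaly is UTC−7:00, so local arrival = 20:22 − 7:00 = 13:22 on Aug 21.

13:22 on Aug 21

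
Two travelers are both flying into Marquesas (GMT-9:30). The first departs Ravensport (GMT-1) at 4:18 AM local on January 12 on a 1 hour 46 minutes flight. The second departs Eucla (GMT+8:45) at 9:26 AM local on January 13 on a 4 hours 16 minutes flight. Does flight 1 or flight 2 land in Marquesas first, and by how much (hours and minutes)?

Flight 1 in UTC: 4:18 AM + 1:00 = 5:18 AM on Jan 12.
+1 hour and 46 minutes → arrive 7:04 AM UTC on Jan 12.
Flight 2 in UTC: 9:26 AM − 8:45 = 12:41 AM on Jan 13.
+4 hours and 16 minutes → arrive 4:57 AM UTC on Jan 13.
Flight 1 lands earlier by 21 hours 53 minutes.

the first, by 21 hours 53 minutes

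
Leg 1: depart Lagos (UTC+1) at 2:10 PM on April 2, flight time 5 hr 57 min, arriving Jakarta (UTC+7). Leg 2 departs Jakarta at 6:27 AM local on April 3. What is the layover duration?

Convert departure to UTC: 2:10 PM − 1:00 = 1:10 PM UTC on Apr 2.
Add 5 hours and 57 minutes flight time → 7:07 PM UTC.
Jakarta is UTC+7:00, so local arrival = 7:07 PM + 7:00 = 2:07 AM on Apr 3.
Layover = 6:27 AM − 2:07 AM = 4 hours 20 minutes.

4 hours 20 minutes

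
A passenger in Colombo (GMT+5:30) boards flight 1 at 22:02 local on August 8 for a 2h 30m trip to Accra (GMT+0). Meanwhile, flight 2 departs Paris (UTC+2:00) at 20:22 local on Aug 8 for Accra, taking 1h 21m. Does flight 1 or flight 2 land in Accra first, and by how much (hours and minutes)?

Flight 1 in UTC: 22:02 − 5:30 = 16:32 on Aug 8.
+2 hours and 30 minutes → arrive 19:02 UTC on Aug 8.
Flight 2 in UTC: 20:22 − 2:00 = 18:22 on Aug 8.
+1 hour and 21 minutes → arrive 19:43 UTC on Aug 8.
Flight 1 lands earlier by 41 minutes.

the first, by 41 minutes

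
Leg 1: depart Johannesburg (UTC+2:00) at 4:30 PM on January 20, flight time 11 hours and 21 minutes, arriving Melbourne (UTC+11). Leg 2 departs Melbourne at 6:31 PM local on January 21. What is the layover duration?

Convert departure to UTC: 4:30 PM − 2:00 = 2:30 PM UTC on Jan 20.
Add 11 hours and 21 minutes flight time → 1:51 AM UTC (Jan 21).
Melbourne is UTC+11:00, so local arrival = 1:51 AM + 11:00 = 12:51 PM on Jan 21.
Layover = 6:31 PM − 12:51 PM = 5 hours 40 minutes.

5 hours 40 minutes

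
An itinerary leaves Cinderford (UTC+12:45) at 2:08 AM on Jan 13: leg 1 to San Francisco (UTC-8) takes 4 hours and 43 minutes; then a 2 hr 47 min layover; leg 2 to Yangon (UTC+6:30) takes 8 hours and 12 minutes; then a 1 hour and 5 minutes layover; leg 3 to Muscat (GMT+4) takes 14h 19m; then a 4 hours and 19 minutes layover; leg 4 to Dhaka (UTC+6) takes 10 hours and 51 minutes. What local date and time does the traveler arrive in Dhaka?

5:39 PM on January 14

Convert departure to UTC: 2:08 AM − 12:45 = 1:23 PM UTC on Jan 12.
Add 4 hours and 43 minutes leg 1 → 6:06 PM UTC.
Add 2 hours 47 minutes layover in San Francisco → 8:53 PM UTC.
Add 8 hours and 12 minutes leg 2 → 5:05 AM UTC (Jan 13).
Add 1 hour and 5 minutes layover in Yangon → 6:10 AM UTC.
Add 14 hours and 19 minutes leg 3 → 8:29 PM UTC.
Add 4 hours 19 minutes layover in Muscat → 12:48 AM UTC (Jan 14).
Add 10 hours 51 minutes leg 4 → 11:39 AM UTC.
Dhaka is UTC+6:00, so local arrival = 11:39 AM + 6:00 = 5:39 PM on Jan 14.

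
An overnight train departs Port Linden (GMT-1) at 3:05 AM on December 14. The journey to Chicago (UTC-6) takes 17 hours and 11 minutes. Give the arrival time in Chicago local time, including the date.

Convert departure to UTC: 3:05 AM + 1:00 = 4:05 AM UTC on Dec 14.
Add 17 hours and 11 minutes travel time → 9:16 PM UTC.
Chicago is UTC−6:00, so local arrival = 9:16 PM − 6:00 = 3:16 PM on Dec 14.

3:16 PM on December 14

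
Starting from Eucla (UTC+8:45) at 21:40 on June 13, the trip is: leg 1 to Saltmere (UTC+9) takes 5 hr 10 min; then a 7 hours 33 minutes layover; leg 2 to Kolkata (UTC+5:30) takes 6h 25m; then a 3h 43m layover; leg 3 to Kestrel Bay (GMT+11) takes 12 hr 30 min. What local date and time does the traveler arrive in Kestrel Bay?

11:16 on Jun 15

Convert departure to UTC: 21:40 − 8:45 = 12:55 UTC on Jun 13.
Add 5 hours 10 minutes leg 1 → 18:05 UTC.
Add 7 hours 33 minutes layover in Saltmere → 01:38 UTC (Jun 14).
Add 6 hours 25 minutes leg 2 → 08:03 UTC.
Add 3 hours 43 minutes layover in Kolkata → 11:46 UTC.
Add 12 hours 30 minutes leg 3 → 00:16 UTC (Jun 15).
Kestrel Bay is UTC+11:00, so local arrival = 00:16 + 11:00 = 11:16 on Jun 15.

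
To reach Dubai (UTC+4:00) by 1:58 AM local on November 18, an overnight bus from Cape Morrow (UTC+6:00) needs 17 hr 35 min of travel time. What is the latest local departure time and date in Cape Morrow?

10:23 AM on November 17

Target arrival in UTC: 1:58 AM − 4:00 = 9:58 PM on Nov 17.
Subtract 17 hours 35 minutes → departure 4:23 AM UTC on Nov 17.
Cape Morrow is UTC+6:00: 4:23 AM + 6:00 = 10:23 AM on Nov 17.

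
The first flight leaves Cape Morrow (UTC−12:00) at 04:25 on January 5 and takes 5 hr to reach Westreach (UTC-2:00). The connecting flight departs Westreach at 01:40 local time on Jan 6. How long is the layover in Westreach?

6 hours 15 minutes

Convert departure to UTC: 04:25 + 12:00 = 16:25 UTC on Jan 5.
Add 5 hours flight time → 21:25 UTC.
Westreach is UTC−2:00, so local arrival = 21:25 − 2:00 = 19:25 on Jan 5.
Layover = 01:40 − 19:25 (+1 day) = 6 hours 15 minutes.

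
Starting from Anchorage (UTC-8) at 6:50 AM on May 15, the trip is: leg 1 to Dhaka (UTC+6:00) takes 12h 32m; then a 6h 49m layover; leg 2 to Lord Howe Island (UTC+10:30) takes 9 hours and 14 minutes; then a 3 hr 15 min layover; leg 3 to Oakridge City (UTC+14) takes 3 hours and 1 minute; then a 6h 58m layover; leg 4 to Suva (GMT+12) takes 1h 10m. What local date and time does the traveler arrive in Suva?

9:49 PM on May 17

Convert departure to UTC: 6:50 AM + 8:00 = 2:50 PM UTC on May 15.
Add 12 hours 32 minutes leg 1 → 3:22 AM UTC (May 16).
Add 6 hours and 49 minutes layover in Dhaka → 10:11 AM UTC.
Add 9 hours and 14 minutes leg 2 → 7:25 PM UTC.
Add 3 hours and 15 minutes layover in Lord Howe Island → 10:40 PM UTC.
Add 3 hours 1 minute leg 3 → 1:41 AM UTC (May 17).
Add 6 hours 58 minutes layover in Oakridge City → 8:39 AM UTC.
Add 1 hour 10 minutes leg 4 → 9:49 AM UTC.
Suva is UTC+12:00, so local arrival = 9:49 AM + 12:00 = 9:49 PM on May 17.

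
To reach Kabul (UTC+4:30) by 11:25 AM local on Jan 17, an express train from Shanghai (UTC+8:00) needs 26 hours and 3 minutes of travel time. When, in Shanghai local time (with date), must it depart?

Target arrival in UTC: 11:25 AM − 4:30 = 6:55 AM on Jan 17.
Subtract 26 hours 3 minutes → departure 4:52 AM UTC on Jan 16.
Shanghai is UTC+8:00: 4:52 AM + 8:00 = 12:52 PM on Jan 16.

12:52 PM on Jan 16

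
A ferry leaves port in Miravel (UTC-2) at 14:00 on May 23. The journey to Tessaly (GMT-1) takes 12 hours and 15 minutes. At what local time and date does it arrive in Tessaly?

Convert departure to UTC: 14:00 + 2:00 = 16:00 UTC on May 23.
Add 12 hours and 15 minutes travel time → 04:15 UTC (May 24).
Tessaly is UTC−1:00, so local arrival = 04:15 − 1:00 = 03:15 on May 24.

03:15 on May 24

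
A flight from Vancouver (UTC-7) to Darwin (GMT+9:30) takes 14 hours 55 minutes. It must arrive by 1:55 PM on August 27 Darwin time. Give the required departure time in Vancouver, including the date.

Target arrival in UTC: 1:55 PM − 9:30 = 4:25 AM on Aug 27.
Subtract 14 hours and 55 minutes → departure 1:30 PM UTC on Aug 26.
Vancouver is UTC−7:00: 1:30 PM − 7:00 = 6:30 AM on Aug 26.

6:30 AM on Aug 26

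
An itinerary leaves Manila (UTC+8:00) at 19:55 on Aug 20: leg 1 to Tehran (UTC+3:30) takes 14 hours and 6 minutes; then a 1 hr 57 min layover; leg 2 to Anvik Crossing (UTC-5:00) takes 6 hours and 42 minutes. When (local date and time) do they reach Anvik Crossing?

05:40 on August 21

Convert departure to UTC: 19:55 − 8:00 = 11:55 UTC on Aug 20.
Add 14 hours 6 minutes leg 1 → 02:01 UTC (Aug 21).
Add 1 hour and 57 minutes layover in Tehran → 03:58 UTC.
Add 6 hours 42 minutes leg 2 → 10:40 UTC.
Anvik Crossing is UTC−5:00, so local arrival = 10:40 − 5:00 = 05:40 on Aug 21.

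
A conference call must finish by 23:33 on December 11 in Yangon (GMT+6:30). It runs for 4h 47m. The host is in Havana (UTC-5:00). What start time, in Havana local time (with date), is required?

07:16 on Dec 11

Target end time in UTC: 23:33 − 6:30 = 17:03 on Dec 11.
Subtract 4 hours 47 minutes → start 12:16 UTC on Dec 11.
Havana is UTC−5:00: 12:16 − 5:00 = 07:16 on Dec 11.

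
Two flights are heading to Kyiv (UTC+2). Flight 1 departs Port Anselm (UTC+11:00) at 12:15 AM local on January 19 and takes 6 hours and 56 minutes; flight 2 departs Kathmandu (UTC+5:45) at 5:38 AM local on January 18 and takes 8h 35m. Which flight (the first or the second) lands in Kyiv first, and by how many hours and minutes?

Flight 1 in UTC: 12:15 AM − 11:00 = 1:15 PM on Jan 18.
+6 hours 56 minutes → arrive 8:11 PM UTC on Jan 18.
Flight 2 in UTC: 5:38 AM − 5:45 = 11:53 PM on Jan 17.
+8 hours and 35 minutes → arrive 8:28 AM UTC on Jan 18.
Flight 2 lands earlier by 11 hours 43 minutes.

the second, by 11 hours 43 minutes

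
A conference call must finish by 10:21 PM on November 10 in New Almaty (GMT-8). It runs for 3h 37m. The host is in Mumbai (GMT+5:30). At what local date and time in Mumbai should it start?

Target end time in UTC: 10:21 PM + 8:00 = 6:21 AM on Nov 11.
Subtract 3 hours 37 minutes → start 2:44 AM UTC on Nov 11.
Mumbai is UTC+5:30: 2:44 AM + 5:30 = 8:14 AM on Nov 11.

8:14 AM on November 11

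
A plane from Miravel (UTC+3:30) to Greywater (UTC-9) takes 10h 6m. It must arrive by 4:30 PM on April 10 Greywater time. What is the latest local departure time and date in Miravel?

6:54 PM on Apr 10

Target arrival in UTC: 4:30 PM + 9:00 = 1:30 AM on Apr 11.
Subtract 10 hours 6 minutes → departure 3:24 PM UTC on Apr 10.
Miravel is UTC+3:30: 3:24 PM + 3:30 = 6:54 PM on Apr 10.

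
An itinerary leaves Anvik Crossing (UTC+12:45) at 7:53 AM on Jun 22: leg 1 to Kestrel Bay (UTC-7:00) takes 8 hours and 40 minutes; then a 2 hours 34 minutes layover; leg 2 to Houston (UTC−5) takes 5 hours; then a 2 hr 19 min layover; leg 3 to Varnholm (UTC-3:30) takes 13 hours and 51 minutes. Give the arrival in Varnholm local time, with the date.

12:02 AM on June 23

Convert departure to UTC: 7:53 AM − 12:45 = 7:08 PM UTC on Jun 21.
Add 8 hours and 40 minutes leg 1 → 3:48 AM UTC (Jun 22).
Add 2 hours 34 minutes layover in Kestrel Bay → 6:22 AM UTC.
Add 5 hours leg 2 → 11:22 AM UTC.
Add 2 hours 19 minutes layover in Houston → 1:41 PM UTC.
Add 13 hours and 51 minutes leg 3 → 3:32 AM UTC (Jun 23).
Varnholm is UTC−3:30, so local arrival = 3:32 AM − 3:30 = 12:02 AM on Jun 23.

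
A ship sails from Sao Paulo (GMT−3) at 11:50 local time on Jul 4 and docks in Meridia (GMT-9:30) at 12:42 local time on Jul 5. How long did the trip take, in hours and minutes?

Departure in UTC: 11:50 + 3:00 = 14:50 on Jul 4.
Arrival in UTC: 12:42 + 9:30 = 22:12 on Jul 5.
Elapsed = 22:12 − 14:50 (+1 day) = 31 hours 22 minutes.

31 hours 22 minutes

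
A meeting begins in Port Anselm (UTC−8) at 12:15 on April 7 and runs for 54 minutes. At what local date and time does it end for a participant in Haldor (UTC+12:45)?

Convert start to UTC: 12:15 + 8:00 = 20:15 UTC on Apr 7.
Add 54 minutes duration → 21:09 UTC.
Haldor is UTC+12:45, so local end time = 21:09 + 12:45 = 09:54 on Apr 8.

09:54 on April 8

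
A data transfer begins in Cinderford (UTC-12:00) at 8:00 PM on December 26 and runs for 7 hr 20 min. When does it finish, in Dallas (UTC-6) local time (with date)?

9:20 AM on Dec 27

Dallas is 6:00 ahead of Cinderford.
After 7 hours 20 minutes it is 3:20 AM (Dec 27) in Cinderford.
Shift by the zone difference: 3:20 AM + 6:00 = 9:20 AM on Dec 27 in Dallas.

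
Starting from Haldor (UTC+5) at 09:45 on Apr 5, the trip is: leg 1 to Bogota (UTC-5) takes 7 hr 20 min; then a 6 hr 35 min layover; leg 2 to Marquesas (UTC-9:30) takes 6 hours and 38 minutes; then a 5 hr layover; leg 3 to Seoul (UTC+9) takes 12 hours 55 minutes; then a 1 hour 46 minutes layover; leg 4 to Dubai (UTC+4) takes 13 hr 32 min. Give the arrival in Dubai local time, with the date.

Convert departure to UTC: 09:45 − 5:00 = 04:45 UTC on Apr 5.
Add 7 hours and 20 minutes leg 1 → 12:05 UTC.
Add 6 hours 35 minutes layover in Bogota → 18:40 UTC.
Add 6 hours 38 minutes leg 2 → 01:18 UTC (Apr 6).
Add 5 hours layover in Marquesas → 06:18 UTC.
Add 12 hours and 55 minutes leg 3 → 19:13 UTC.
Add 1 hour 46 minutes layover in Seoul → 20:59 UTC.
Add 13 hours and 32 minutes leg 4 → 10:31 UTC (Apr 7).
Dubai is UTC+4:00, so local arrival = 10:31 + 4:00 = 14:31 on Apr 7.

14:31 on April 7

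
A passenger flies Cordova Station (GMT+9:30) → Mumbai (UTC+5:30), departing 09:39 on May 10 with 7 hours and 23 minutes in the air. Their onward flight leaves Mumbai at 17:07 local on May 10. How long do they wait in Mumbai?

4 hours 5 minutes

Convert departure to UTC: 09:39 − 9:30 = 00:09 UTC on May 10.
Add 7 hours 23 minutes flight time → 07:32 UTC.
Mumbai is UTC+5:30, so local arrival = 07:32 + 5:30 = 13:02 on May 10.
Layover = 17:07 − 13:02 = 4 hours 5 minutes.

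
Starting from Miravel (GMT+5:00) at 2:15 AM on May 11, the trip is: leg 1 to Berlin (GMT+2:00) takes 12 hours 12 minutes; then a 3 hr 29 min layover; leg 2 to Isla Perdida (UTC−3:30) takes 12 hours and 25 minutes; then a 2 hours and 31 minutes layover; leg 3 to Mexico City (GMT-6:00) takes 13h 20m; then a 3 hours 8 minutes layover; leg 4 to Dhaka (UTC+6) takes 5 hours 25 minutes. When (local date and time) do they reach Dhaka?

Convert departure to UTC: 2:15 AM − 5:00 = 9:15 PM UTC on May 10.
Add 12 hours 12 minutes leg 1 → 9:27 AM UTC (May 11).
Add 3 hours and 29 minutes layover in Berlin → 12:56 PM UTC.
Add 12 hours 25 minutes leg 2 → 1:21 AM UTC (May 12).
Add 2 hours and 31 minutes layover in Isla Perdida → 3:52 AM UTC.
Add 13 hours and 20 minutes leg 3 → 5:12 PM UTC.
Add 3 hours 8 minutes layover in Mexico City → 8:20 PM UTC.
Add 5 hours and 25 minutes leg 4 → 1:45 AM UTC (May 13).
Dhaka is UTC+6:00, so local arrival = 1:45 AM + 6:00 = 7:45 AM on May 13.

7:45 AM on May 13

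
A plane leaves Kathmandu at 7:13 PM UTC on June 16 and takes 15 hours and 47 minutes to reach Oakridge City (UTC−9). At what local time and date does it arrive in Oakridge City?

Departure is given in UTC: 7:13 PM on Jun 16.
Add 15 hours 47 minutes → 11:00 AM UTC (Jun 17).
Oakridge City is UTC−9:00: 11:00 AM − 9:00 = 2:00 AM on Jun 17.

2:00 AM on Jun 17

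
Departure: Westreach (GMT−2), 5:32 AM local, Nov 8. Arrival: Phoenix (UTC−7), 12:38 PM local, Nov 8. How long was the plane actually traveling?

Departure in UTC: 5:32 AM + 2:00 = 7:32 AM on Nov 8.
Arrival in UTC: 12:38 PM + 7:00 = 7:38 PM on Nov 8.
Elapsed = 7:38 PM − 7:32 AM = 12 hours 6 minutes.

12 hours 6 minutes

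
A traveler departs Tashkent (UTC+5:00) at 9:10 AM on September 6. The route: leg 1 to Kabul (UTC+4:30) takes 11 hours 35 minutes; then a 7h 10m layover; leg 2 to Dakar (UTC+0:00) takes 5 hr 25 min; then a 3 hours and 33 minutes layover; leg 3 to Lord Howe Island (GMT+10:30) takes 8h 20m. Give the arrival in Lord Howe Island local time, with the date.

Convert departure to UTC: 9:10 AM − 5:00 = 4:10 AM UTC on Sep 6.
Add 11 hours and 35 minutes leg 1 → 3:45 PM UTC.
Add 7 hours 10 minutes layover in Kabul → 10:55 PM UTC.
Add 5 hours 25 minutes leg 2 → 4:20 AM UTC (Sep 7).
Add 3 hours 33 minutes layover in Dakar → 7:53 AM UTC.
Add 8 hours and 20 minutes leg 3 → 4:13 PM UTC.
Lord Howe Island is UTC+10:30, so local arrival = 4:13 PM + 10:30 = 2:43 AM on Sep 8.

2:43 AM on Sep 8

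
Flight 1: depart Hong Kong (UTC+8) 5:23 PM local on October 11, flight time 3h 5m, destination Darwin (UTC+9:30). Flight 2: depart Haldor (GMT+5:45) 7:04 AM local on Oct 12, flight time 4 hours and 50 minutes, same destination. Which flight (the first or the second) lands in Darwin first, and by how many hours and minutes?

Flight 1 in UTC: 5:23 PM − 8:00 = 9:23 AM on Oct 11.
+3 hours and 5 minutes → arrive 12:28 PM UTC on Oct 11.
Flight 2 in UTC: 7:04 AM − 5:45 = 1:19 AM on Oct 12.
+4 hours 50 minutes → arrive 6:09 AM UTC on Oct 12.
Flight 1 lands earlier by 17 hours 41 minutes.

the first, by 17 hours 41 minutes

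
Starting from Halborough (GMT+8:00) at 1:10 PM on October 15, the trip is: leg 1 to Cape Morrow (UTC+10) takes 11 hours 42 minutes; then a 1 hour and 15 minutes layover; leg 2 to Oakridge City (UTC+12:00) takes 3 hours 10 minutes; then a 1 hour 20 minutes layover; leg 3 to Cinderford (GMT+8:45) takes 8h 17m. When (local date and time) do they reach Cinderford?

Convert departure to UTC: 1:10 PM − 8:00 = 5:10 AM UTC on Oct 15.
Add 11 hours and 42 minutes leg 1 → 4:52 PM UTC.
Add 1 hour 15 minutes layover in Cape Morrow → 6:07 PM UTC.
Add 3 hours and 10 minutes leg 2 → 9:17 PM UTC.
Add 1 hour and 20 minutes layover in Oakridge City → 10:37 PM UTC.
Add 8 hours and 17 minutes leg 3 → 6:54 AM UTC (Oct 16).
Cinderford is UTC+8:45, so local arrival = 6:54 AM + 8:45 = 3:39 PM on Oct 16.

3:39 PM on Oct 16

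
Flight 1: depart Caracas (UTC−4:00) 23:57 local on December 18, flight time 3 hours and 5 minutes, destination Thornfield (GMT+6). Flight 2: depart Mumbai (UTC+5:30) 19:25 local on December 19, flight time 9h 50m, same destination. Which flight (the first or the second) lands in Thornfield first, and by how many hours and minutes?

the first, by 16 hours 43 minutes

Flight 1 in UTC: 23:57 + 4:00 = 03:57 on Dec 19.
+3 hours 5 minutes → arrive 07:02 UTC on Dec 19.
Flight 2 in UTC: 19:25 − 5:30 = 13:55 on Dec 19.
+9 hours and 50 minutes → arrive 23:45 UTC on Dec 19.
Flight 1 lands earlier by 16 hours 43 minutes.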